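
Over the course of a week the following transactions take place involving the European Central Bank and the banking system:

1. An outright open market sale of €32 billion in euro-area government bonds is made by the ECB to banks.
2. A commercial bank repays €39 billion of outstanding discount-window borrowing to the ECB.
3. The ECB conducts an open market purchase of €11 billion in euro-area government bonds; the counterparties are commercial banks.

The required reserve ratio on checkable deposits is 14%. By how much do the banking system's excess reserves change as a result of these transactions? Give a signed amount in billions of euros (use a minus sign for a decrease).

-€60 billion

OMO sale (to banks) €32 billion: reserves −€32B, deposits 0.
Discount-window repayment €39 billion: reserves −€39B, deposits 0.
OMO purchase (from banks) €11 billion: reserves +€11B, deposits 0.
Totals: Δreserves = −€60B, Δdeposits = 0.
Δrequired reserves = 14% × 0 = 0.
Δexcess reserves = Δreserves − Δrequired = −€60B − (0) = -€60 billion.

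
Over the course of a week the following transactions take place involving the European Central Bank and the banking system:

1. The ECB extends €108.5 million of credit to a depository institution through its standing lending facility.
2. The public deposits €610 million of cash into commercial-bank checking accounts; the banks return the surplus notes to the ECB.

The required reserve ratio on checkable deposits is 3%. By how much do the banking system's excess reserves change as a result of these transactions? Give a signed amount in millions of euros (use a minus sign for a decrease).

Discount-window loan €108.5 million: reserves +€108.5M, deposits 0.
Currency deposit €610 million: reserves +€610M, deposits +€610M.
Totals: Δreserves = +€718.5M, Δdeposits = +€610M.
Δrequired reserves = 3% × +€610M = +€18.3M.
Δexcess reserves = Δreserves − Δrequired = +€718.5M − (+€18.3M) = +€700.2 million.

+€700.2 million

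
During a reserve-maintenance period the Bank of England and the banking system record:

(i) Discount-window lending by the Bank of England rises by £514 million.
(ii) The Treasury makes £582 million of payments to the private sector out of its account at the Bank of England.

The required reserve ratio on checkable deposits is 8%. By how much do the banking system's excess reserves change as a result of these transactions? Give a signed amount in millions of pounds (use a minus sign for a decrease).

Discount-window loan £514 million: reserves +£514M, deposits 0.
Government spending £582 million: reserves +£582M, deposits +£582M.
Totals: Δreserves = +£1096M, Δdeposits = +£582M.
Δrequired reserves = 8% × +£582M = +£46.56M.
Δexcess reserves = Δreserves − Δrequired = +£1096M − (+£46.56M) = +£1049.44 million.

+£1049.44 million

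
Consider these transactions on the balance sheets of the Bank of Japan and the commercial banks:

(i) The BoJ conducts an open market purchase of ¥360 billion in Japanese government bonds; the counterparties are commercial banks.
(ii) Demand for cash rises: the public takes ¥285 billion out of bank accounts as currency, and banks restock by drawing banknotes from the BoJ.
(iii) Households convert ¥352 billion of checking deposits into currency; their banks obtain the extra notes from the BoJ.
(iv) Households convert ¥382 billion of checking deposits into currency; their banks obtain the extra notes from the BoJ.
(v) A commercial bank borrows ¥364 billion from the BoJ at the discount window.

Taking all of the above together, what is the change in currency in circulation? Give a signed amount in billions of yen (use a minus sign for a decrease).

BoJ balance sheet:
  Assets:      Securities +¥360B, Loans to banks +¥364B
  Liabilities: Bank reserves −¥295B, Currency in circulation +¥1019B
So the change in currency in circulation is +¥1019 billion.

+¥1019 billion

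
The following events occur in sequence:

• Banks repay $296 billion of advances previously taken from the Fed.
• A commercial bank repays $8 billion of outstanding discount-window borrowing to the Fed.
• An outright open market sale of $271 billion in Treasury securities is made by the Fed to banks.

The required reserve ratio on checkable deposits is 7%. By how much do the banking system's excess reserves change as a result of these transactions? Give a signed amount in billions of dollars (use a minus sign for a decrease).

-$575 billion

Discount-window repayment $296 billion: reserves −$296B, deposits 0.
Discount-window repayment $8 billion: reserves −$8B, deposits 0.
OMO sale (to banks) $271 billion: reserves −$271B, deposits 0.
Totals: Δreserves = −$575B, Δdeposits = 0.
Δrequired reserves = 7% × 0 = 0.
Δexcess reserves = Δreserves − Δrequired = −$575B − (0) = -$575 billion.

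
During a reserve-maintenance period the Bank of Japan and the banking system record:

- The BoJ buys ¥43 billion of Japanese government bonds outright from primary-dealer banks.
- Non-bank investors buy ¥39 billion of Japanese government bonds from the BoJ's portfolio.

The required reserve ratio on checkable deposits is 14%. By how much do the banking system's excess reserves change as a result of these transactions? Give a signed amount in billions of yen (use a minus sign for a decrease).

+¥9.46 billion

OMO purchase (from banks) ¥43 billion: reserves +¥43B, deposits 0.
Asset sale (to non-banks) ¥39 billion: reserves −¥39B, deposits −¥39B.
Totals: Δreserves = +¥4B, Δdeposits = −¥39B.
Δrequired reserves = 14% × −¥39B = −¥5.46B.
Δexcess reserves = Δreserves − Δrequired = +¥4B − (−¥5.46B) = +¥9.46 billion.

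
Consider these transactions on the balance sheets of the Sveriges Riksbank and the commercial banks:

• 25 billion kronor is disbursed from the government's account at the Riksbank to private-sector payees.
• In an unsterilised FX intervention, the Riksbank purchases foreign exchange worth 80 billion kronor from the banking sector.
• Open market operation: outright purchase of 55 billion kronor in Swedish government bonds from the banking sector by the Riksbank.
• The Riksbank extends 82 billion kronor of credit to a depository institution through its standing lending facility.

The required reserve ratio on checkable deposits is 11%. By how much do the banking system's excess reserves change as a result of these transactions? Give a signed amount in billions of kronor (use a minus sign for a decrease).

Government spending 25 billion kronor: reserves +25B, deposits +25B.
FX purchase 80 billion kronor: reserves +80B, deposits 0.
OMO purchase (from banks) 55 billion kronor: reserves +55B, deposits 0.
Discount-window loan 82 billion kronor: reserves +82B, deposits 0.
Totals: Δreserves = +242B, Δdeposits = +25B.
Δrequired reserves = 11% × +25B = +2.75B.
Δexcess reserves = Δreserves − Δrequired = +242B − (+2.75B) = +239.25 billion.

+239.25 billion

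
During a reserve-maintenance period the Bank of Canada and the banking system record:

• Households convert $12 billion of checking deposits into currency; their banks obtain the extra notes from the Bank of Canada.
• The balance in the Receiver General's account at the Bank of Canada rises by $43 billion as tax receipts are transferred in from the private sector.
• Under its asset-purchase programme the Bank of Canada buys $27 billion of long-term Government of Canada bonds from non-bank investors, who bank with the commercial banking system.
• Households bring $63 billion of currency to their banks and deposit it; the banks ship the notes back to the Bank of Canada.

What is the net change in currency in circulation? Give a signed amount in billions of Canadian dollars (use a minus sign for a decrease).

-$51 billion

Currency withdrawal $12 billion: notes leave the central bank → +$12B.
Government account inflow $43 billion: no currency enters or leaves circulation → 0.
Asset purchase (from non-banks) $27 billion: no currency enters or leaves circulation → 0.
Currency deposit $63 billion: notes return to the central bank → −$63B.
Net: 12 + 0 + 0 − 63 = -$51 billion.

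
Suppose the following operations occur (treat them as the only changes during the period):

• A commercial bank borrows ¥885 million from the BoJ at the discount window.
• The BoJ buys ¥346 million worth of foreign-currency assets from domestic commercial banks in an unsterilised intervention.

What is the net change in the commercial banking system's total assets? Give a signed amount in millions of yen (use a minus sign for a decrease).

+¥885 million

Discount-window loan ¥885 million: bank balance sheets expand → +¥885M.
FX purchase ¥346 million: just an asset swap on bank balance sheets → 0.
Net: 885 + 0 = +¥885 million.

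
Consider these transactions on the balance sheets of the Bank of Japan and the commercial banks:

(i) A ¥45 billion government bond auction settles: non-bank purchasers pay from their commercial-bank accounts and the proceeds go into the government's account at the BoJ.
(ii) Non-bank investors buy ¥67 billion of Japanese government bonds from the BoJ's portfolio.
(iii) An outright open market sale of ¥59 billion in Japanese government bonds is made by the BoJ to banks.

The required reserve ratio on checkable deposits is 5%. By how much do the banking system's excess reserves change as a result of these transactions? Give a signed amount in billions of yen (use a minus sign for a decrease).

-¥165.4 billion

Government account inflow ¥45 billion: reserves −¥45B, deposits −¥45B.
Asset sale (to non-banks) ¥67 billion: reserves −¥67B, deposits −¥67B.
OMO sale (to banks) ¥59 billion: reserves −¥59B, deposits 0.
Totals: Δreserves = −¥171B, Δdeposits = −¥112B.
Δrequired reserves = 5% × −¥112B = −¥5.6B.
Δexcess reserves = Δreserves − Δrequired = −¥171B − (−¥5.6B) = -¥165.4 billion.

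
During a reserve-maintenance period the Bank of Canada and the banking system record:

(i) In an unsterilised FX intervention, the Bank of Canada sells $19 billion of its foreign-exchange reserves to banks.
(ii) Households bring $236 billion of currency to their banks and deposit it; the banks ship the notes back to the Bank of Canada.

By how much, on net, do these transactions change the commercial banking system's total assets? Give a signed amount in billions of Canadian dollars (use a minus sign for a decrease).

FX sale $19 billion: just an asset swap on bank balance sheets → 0.
Currency deposit $236 billion: bank balance sheets expand → +$236B.
Net: 0 + 236 = +$236 billion.

+$236 billion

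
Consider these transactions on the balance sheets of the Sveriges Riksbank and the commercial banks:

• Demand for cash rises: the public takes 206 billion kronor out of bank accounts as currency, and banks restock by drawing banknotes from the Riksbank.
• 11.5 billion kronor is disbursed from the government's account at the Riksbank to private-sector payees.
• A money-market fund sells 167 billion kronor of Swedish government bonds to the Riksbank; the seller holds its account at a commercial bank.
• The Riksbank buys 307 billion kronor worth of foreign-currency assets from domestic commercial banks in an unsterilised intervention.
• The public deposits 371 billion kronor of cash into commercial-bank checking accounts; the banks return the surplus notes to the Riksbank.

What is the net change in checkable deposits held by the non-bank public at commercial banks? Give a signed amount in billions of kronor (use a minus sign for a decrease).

+343.5 billion

Currency withdrawal 206 billion kronor: non-bank counterparties' bank balances fall → −206B.
Government spending 11.5 billion kronor: non-bank counterparties' bank balances rise → +11.5B.
Asset purchase (from non-banks) 167 billion kronor: non-bank counterparties' bank balances rise → +167B.
FX purchase 307 billion kronor: the counterparty is a bank, so public deposits are unchanged → 0.
Currency deposit 371 billion kronor: non-bank counterparties' bank balances rise → +371B.
Net: −206 + 11.5 + 167 + 0 + 371 = +343.5 billion.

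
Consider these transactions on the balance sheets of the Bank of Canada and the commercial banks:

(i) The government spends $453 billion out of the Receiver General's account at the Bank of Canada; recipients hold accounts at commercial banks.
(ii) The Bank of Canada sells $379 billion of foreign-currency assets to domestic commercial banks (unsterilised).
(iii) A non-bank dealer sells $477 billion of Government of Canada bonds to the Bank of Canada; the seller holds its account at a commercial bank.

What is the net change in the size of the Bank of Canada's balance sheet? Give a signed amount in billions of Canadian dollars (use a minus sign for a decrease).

Government spending $453 billion: only the composition of liabilities changes → 0.
FX sale $379 billion: a Bank of Canada asset is shed → −$379B.
Asset purchase (from non-banks) $477 billion: a Bank of Canada asset is acquired → +$477B.
Net: 0 − 379 + 477 = +$98 billion.

+$98 billion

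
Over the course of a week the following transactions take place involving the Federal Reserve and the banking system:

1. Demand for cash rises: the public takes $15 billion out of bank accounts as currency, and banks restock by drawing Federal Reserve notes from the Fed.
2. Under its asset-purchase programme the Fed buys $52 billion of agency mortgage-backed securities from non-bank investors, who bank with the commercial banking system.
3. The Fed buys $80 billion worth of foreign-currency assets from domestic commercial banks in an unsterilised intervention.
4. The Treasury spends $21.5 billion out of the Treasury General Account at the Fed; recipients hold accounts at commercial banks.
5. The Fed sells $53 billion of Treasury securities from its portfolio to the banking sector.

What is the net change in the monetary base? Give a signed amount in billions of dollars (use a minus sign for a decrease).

+$100.5 billion

Fed balance sheet:
  Assets:      Securities −$1B, Foreign assets +$80B
  Liabilities: Bank reserves +$85.5B, Currency in circulation +$15B, Government deposits −$21.5B
Monetary base = currency + reserves: +$15B + (+$85.5B) = +$100.5 billion.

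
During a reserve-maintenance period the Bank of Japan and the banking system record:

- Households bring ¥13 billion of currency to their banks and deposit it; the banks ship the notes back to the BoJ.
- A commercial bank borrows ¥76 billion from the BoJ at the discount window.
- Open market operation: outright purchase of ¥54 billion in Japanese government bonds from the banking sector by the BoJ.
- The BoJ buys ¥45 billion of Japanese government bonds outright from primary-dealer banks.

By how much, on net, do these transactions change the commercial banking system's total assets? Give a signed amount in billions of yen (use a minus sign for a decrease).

+¥89 billion

BoJ balance sheet:
  Assets:      Securities +¥99B, Loans to banks +¥76B
  Liabilities: Bank reserves +¥188B, Currency in circulation −¥13B
Commercial banking system:
  Assets:      Reserves at CB +¥188B, Securities −¥99B
  Liabilities: Checkable deposits +¥13B, Borrowings from CB +¥76B
Change in total bank assets = +¥89 billion.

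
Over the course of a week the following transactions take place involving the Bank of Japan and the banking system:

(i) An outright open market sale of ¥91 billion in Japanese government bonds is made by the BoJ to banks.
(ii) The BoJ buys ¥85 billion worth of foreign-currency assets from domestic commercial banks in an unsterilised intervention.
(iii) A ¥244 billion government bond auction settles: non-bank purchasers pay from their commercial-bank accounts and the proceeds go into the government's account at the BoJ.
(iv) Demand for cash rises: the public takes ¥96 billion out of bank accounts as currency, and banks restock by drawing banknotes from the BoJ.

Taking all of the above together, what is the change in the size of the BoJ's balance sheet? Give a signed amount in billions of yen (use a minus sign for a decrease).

-¥6 billion

BoJ balance sheet:
  Assets:      Securities −¥91B, Foreign assets +¥85B
  Liabilities: Bank reserves −¥346B, Currency in circulation +¥96B, Government deposits +¥244B
Change in total BoJ assets = -¥6 billion.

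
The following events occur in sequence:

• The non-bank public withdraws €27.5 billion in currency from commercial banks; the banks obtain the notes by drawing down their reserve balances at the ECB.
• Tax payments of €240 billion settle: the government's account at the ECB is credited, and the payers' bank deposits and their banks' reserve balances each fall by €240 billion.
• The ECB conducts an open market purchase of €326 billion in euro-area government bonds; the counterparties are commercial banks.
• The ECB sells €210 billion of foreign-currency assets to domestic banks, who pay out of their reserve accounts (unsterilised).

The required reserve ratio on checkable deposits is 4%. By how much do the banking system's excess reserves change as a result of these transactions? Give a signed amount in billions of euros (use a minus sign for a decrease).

Currency withdrawal €27.5 billion: reserves −€27.5B, deposits −€27.5B.
Government account inflow €240 billion: reserves −€240B, deposits −€240B.
OMO purchase (from banks) €326 billion: reserves +€326B, deposits 0.
FX sale €210 billion: reserves −€210B, deposits 0.
Totals: Δreserves = −€151.5B, Δdeposits = −€267.5B.
Δrequired reserves = 4% × −€267.5B = −€10.7B.
Δexcess reserves = Δreserves − Δrequired = −€151.5B − (−€10.7B) = -€140.8 billion.

-€140.8 billion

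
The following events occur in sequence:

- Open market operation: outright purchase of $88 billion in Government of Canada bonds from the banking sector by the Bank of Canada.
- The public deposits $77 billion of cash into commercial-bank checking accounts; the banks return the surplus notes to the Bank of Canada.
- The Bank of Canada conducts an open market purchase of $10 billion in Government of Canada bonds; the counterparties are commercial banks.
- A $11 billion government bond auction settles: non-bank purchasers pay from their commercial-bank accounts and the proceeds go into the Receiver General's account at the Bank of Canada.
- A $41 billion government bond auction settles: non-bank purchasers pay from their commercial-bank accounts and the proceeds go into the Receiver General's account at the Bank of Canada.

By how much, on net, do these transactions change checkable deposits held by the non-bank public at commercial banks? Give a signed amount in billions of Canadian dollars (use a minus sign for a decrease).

+$25 billion

OMO purchase (from banks) $88 billion: the counterparty is a bank, so public deposits are unchanged → 0.
Currency deposit $77 billion: non-bank counterparties' bank balances rise → +$77B.
OMO purchase (from banks) $10 billion: the counterparty is a bank, so public deposits are unchanged → 0.
Government account inflow $11 billion: non-bank counterparties' bank balances fall → −$11B.
Government account inflow $41 billion: non-bank counterparties' bank balances fall → −$41B.
Net: 0 + 77 + 0 − 11 − 41 = +$25 billion.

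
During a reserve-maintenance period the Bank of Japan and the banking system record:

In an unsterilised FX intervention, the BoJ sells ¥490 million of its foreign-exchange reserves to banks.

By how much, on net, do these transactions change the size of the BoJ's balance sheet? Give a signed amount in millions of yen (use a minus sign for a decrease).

-¥490 million

FX sale ¥490 million: a BoJ asset is shed → −¥490M.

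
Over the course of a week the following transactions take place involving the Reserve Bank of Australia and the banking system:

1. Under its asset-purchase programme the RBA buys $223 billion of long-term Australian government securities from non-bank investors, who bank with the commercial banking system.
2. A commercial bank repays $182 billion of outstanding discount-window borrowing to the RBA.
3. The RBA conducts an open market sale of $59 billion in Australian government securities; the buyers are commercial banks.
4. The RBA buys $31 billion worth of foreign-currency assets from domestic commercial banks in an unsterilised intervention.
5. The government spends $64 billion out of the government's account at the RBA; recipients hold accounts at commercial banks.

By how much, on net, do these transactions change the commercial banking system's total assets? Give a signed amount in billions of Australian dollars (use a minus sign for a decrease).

RBA balance sheet:
  Assets:      Securities +$164B, Loans to banks −$182B, Foreign assets +$31B
  Liabilities: Bank reserves +$77B, Government deposits −$64B
Commercial banking system:
  Assets:      Reserves at CB +$77B, Securities +$59B, Foreign assets −$31B
  Liabilities: Checkable deposits +$287B, Borrowings from CB −$182B
Change in total bank assets = +$105 billion.

+$105 billion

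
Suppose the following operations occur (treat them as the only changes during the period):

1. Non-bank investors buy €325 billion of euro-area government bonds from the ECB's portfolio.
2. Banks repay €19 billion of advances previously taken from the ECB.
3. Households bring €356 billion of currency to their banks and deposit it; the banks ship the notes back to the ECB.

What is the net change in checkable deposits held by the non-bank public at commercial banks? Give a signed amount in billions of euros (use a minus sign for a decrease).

+€31 billion

Asset sale (to non-banks) €325 billion: non-bank counterparties' bank balances fall → −€325B.
Discount-window repayment €19 billion: the counterparty is a bank, so public deposits are unchanged → 0.
Currency deposit €356 billion: non-bank counterparties' bank balances rise → +€356B.
Net: −325 + 0 + 356 = +€31 billion.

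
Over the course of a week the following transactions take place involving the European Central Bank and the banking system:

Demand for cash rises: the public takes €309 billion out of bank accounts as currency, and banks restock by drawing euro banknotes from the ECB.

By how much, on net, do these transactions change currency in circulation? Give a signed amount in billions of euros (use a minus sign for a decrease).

Currency withdrawal €309 billion: notes leave the central bank → +€309B.

+€309 billion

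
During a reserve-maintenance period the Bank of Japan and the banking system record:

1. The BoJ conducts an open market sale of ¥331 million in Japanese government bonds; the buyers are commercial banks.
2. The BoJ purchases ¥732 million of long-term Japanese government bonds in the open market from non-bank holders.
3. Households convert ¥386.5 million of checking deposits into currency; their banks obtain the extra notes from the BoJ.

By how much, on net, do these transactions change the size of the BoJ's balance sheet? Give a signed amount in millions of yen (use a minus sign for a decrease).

OMO sale (to banks) ¥331 million: a BoJ asset is shed → −¥331M.
Asset purchase (from non-banks) ¥732 million: a BoJ asset is acquired → +¥732M.
Currency withdrawal ¥386.5 million: only the composition of liabilities changes → 0.
Net: −331 + 732 + 0 = +¥401 million.

+¥401 million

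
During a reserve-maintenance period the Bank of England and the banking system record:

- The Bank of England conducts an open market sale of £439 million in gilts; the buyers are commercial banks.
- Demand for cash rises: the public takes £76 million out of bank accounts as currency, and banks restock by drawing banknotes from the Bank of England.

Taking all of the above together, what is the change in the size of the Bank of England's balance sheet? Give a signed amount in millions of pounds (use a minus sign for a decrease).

OMO sale (to banks) £439 million: a Bank of England asset is shed → −£439M.
Currency withdrawal £76 million: only the composition of liabilities changes → 0.
Net: −439 + 0 = -£439 million.

-£439 million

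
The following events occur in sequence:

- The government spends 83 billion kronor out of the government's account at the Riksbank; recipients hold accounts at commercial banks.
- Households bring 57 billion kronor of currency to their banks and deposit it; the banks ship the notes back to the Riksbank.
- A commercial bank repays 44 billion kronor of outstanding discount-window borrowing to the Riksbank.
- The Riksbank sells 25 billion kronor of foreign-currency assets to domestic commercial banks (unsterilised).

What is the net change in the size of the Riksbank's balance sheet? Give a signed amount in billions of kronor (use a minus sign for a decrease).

-69 billion

Riksbank balance sheet:
  Assets:      Loans to banks −44B, Foreign assets −25B
  Liabilities: Bank reserves +71B, Currency in circulation −57B, Government deposits −83B
Commercial banking system:
  Assets:      Reserves at CB +71B, Foreign assets +25B
  Liabilities: Checkable deposits +140B, Borrowings from CB −44B
Change in total Riksbank assets = -69 billion.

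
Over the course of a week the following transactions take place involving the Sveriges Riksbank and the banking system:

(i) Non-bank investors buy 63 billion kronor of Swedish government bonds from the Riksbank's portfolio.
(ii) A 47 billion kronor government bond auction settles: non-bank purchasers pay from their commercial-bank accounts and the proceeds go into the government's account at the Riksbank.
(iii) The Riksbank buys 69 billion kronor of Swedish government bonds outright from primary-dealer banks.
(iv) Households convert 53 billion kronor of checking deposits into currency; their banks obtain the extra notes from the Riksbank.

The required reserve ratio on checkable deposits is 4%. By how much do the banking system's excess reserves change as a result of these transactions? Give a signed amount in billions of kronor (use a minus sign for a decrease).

-87.48 billion

Asset sale (to non-banks) 63 billion kronor: reserves −63B, deposits −63B.
Government account inflow 47 billion kronor: reserves −47B, deposits −47B.
OMO purchase (from banks) 69 billion kronor: reserves +69B, deposits 0.
Currency withdrawal 53 billion kronor: reserves −53B, deposits −53B.
Totals: Δreserves = −94B, Δdeposits = −163B.
Δrequired reserves = 4% × −163B = −6.52B.
Δexcess reserves = Δreserves − Δrequired = −94B − (−6.52B) = -87.48 billion.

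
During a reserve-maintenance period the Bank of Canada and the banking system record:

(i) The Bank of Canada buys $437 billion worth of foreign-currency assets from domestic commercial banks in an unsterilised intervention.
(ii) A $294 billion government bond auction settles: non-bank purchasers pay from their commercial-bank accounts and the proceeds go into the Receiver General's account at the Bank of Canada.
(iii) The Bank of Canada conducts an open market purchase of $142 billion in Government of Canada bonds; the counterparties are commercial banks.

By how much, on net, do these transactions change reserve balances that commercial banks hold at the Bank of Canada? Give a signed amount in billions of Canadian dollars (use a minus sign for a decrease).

Bank of Canada balance sheet:
  Assets:      Securities +$142B, Foreign assets +$437B
  Liabilities: Bank reserves +$285B, Government deposits +$294B
Commercial banking system:
  Assets:      Reserves at CB +$285B, Securities −$142B, Foreign assets −$437B
  Liabilities: Checkable deposits −$294B
So the change in reserve balances that commercial banks hold at the Bank of Canada is +$285 billion.

+$285 billion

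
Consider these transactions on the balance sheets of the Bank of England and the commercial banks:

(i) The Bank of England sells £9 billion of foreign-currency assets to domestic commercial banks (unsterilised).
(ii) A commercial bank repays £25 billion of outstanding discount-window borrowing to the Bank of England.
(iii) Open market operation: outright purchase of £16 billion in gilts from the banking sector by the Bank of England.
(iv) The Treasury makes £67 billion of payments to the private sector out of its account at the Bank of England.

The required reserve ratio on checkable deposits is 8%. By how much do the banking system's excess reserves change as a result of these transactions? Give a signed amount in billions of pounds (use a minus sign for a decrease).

+£43.64 billion

FX sale £9 billion: reserves −£9B, deposits 0.
Discount-window repayment £25 billion: reserves −£25B, deposits 0.
OMO purchase (from banks) £16 billion: reserves +£16B, deposits 0.
Government spending £67 billion: reserves +£67B, deposits +£67B.
Totals: Δreserves = +£49B, Δdeposits = +£67B.
Δrequired reserves = 8% × +£67B = +£5.36B.
Δexcess reserves = Δreserves − Δrequired = +£49B − (+£5.36B) = +£43.64 billion.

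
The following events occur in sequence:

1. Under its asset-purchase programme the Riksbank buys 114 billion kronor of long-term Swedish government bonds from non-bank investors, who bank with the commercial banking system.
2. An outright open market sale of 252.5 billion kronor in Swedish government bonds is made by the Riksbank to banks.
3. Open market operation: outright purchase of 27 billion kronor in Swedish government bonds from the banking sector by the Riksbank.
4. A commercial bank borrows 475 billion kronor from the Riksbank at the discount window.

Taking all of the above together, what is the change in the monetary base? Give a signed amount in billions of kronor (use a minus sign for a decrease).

+363.5 billion

Asset purchase (from non-banks) 114 billion kronor: Riksbank balance sheet expands → +114B.
OMO sale (to banks) 252.5 billion kronor: Riksbank balance sheet contracts → −252.5B.
OMO purchase (from banks) 27 billion kronor: Riksbank balance sheet expands → +27B.
Discount-window loan 475 billion kronor: Riksbank balance sheet expands → +475B.
Net: 114 − 252.5 + 27 + 475 = +363.5 billion.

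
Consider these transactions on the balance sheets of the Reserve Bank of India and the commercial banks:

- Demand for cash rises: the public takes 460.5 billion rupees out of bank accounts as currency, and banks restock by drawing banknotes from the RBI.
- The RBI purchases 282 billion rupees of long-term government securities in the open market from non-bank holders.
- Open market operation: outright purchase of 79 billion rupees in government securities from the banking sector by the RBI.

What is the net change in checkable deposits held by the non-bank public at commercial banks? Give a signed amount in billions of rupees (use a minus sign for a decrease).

Currency withdrawal 460.5 billion rupees: non-bank counterparties' bank balances fall → −460.5B.
Asset purchase (from non-banks) 282 billion rupees: non-bank counterparties' bank balances rise → +282B.
OMO purchase (from banks) 79 billion rupees: the counterparty is a bank, so public deposits are unchanged → 0.
Net: −460.5 + 282 + 0 = -178.5 billion.

-178.5 billion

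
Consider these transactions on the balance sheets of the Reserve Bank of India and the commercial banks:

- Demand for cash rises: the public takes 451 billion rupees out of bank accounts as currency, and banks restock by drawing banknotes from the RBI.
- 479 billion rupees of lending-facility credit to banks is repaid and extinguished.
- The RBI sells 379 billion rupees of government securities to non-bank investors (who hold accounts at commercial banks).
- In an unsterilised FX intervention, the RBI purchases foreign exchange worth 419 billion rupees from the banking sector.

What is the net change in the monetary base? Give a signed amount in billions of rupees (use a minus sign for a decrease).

-439 billion

RBI balance sheet:
  Assets:      Securities −379B, Loans to banks −479B, Foreign assets +419B
  Liabilities: Bank reserves −890B, Currency in circulation +451B
Monetary base = currency + reserves: +451B + (−890B) = -439 billion.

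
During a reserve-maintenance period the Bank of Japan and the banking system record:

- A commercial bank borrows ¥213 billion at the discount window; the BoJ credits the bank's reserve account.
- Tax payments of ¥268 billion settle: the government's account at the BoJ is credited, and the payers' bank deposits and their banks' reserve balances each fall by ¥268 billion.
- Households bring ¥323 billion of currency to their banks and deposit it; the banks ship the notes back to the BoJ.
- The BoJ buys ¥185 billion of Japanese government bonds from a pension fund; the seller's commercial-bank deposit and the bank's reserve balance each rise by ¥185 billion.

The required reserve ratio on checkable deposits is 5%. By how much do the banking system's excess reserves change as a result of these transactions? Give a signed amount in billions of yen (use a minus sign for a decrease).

Discount-window loan ¥213 billion: reserves +¥213B, deposits 0.
Government account inflow ¥268 billion: reserves −¥268B, deposits −¥268B.
Currency deposit ¥323 billion: reserves +¥323B, deposits +¥323B.
Asset purchase (from non-banks) ¥185 billion: reserves +¥185B, deposits +¥185B.
Totals: Δreserves = +¥453B, Δdeposits = +¥240B.
Δrequired reserves = 5% × +¥240B = +¥12B.
Δexcess reserves = Δreserves − Δrequired = +¥453B − (+¥12B) = +¥441 billion.

+¥441 billion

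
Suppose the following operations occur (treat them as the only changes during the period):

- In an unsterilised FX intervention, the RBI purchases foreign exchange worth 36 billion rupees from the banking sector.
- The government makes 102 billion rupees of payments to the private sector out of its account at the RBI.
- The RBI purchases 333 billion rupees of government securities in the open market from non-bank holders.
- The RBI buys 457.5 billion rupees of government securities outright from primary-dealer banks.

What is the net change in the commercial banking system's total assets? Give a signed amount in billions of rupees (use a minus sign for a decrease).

+435 billion

FX purchase 36 billion rupees: just an asset swap on bank balance sheets → 0.
Government spending 102 billion rupees: bank balance sheets expand → +102B.
Asset purchase (from non-banks) 333 billion rupees: bank balance sheets expand → +333B.
OMO purchase (from banks) 457.5 billion rupees: just an asset swap on bank balance sheets → 0.
Net: 0 + 102 + 333 + 0 = +435 billion.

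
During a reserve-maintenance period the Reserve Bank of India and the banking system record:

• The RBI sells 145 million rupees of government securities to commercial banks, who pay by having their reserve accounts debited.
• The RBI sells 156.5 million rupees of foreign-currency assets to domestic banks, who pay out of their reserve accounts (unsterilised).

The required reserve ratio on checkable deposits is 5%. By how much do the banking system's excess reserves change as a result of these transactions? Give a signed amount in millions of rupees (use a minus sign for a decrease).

OMO sale (to banks) 145 million rupees: reserves −145M, deposits 0.
FX sale 156.5 million rupees: reserves −156.5M, deposits 0.
Totals: Δreserves = −301.5M, Δdeposits = 0.
Δrequired reserves = 5% × 0 = 0.
Δexcess reserves = Δreserves − Δrequired = −301.5M − (0) = -301.5 million.

-301.5 million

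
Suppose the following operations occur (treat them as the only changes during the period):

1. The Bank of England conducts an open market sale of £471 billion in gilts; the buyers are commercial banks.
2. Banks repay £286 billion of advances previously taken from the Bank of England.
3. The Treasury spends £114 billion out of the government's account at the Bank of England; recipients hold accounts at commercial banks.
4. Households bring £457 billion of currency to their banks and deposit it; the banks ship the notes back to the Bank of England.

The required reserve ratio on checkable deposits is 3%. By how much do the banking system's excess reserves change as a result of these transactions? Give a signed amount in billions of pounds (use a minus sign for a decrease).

-£203.13 billion

OMO sale (to banks) £471 billion: reserves −£471B, deposits 0.
Discount-window repayment £286 billion: reserves −£286B, deposits 0.
Government spending £114 billion: reserves +£114B, deposits +£114B.
Currency deposit £457 billion: reserves +£457B, deposits +£457B.
Totals: Δreserves = −£186B, Δdeposits = +£571B.
Δrequired reserves = 3% × +£571B = +£17.13B.
Δexcess reserves = Δreserves − Δrequired = −£186B − (+£17.13B) = -£203.13 billion.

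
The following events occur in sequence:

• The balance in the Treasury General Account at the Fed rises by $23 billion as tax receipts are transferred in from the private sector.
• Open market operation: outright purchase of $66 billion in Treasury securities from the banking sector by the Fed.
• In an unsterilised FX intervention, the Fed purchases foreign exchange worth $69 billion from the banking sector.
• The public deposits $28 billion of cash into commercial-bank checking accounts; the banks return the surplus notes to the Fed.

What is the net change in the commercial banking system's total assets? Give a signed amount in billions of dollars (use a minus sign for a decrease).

+$5 billion

Fed balance sheet:
  Assets:      Securities +$66B, Foreign assets +$69B
  Liabilities: Bank reserves +$140B, Currency in circulation −$28B, Government deposits +$23B
Commercial banking system:
  Assets:      Reserves at CB +$140B, Securities −$66B, Foreign assets −$69B
  Liabilities: Checkable deposits +$5B
Change in total bank assets = +$5 billion.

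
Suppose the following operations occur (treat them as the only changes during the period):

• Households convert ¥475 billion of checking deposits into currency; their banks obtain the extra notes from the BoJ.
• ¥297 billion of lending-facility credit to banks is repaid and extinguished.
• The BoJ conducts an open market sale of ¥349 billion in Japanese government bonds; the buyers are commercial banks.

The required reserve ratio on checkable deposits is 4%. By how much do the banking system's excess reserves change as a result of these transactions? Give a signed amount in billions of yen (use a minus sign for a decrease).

Currency withdrawal ¥475 billion: reserves −¥475B, deposits −¥475B.
Discount-window repayment ¥297 billion: reserves −¥297B, deposits 0.
OMO sale (to banks) ¥349 billion: reserves −¥349B, deposits 0.
Totals: Δreserves = −¥1121B, Δdeposits = −¥475B.
Δrequired reserves = 4% × −¥475B = −¥19B.
Δexcess reserves = Δreserves − Δrequired = −¥1121B − (−¥19B) = -¥1102 billion.

-¥1102 billion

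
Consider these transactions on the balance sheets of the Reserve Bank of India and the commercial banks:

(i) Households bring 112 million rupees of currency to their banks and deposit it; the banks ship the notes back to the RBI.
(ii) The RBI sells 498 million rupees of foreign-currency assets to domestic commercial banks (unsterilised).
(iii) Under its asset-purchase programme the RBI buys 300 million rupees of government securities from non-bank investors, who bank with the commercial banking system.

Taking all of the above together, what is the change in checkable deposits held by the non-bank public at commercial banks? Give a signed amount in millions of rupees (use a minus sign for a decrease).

+412 million

RBI balance sheet:
  Assets:      Securities +300M, Foreign assets −498M
  Liabilities: Bank reserves −86M, Currency in circulation −112M
Commercial banking system:
  Assets:      Reserves at CB −86M, Foreign assets +498M
  Liabilities: Checkable deposits +412M
So the change in checkable deposits held by the non-bank public at commercial banks is +412 million.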